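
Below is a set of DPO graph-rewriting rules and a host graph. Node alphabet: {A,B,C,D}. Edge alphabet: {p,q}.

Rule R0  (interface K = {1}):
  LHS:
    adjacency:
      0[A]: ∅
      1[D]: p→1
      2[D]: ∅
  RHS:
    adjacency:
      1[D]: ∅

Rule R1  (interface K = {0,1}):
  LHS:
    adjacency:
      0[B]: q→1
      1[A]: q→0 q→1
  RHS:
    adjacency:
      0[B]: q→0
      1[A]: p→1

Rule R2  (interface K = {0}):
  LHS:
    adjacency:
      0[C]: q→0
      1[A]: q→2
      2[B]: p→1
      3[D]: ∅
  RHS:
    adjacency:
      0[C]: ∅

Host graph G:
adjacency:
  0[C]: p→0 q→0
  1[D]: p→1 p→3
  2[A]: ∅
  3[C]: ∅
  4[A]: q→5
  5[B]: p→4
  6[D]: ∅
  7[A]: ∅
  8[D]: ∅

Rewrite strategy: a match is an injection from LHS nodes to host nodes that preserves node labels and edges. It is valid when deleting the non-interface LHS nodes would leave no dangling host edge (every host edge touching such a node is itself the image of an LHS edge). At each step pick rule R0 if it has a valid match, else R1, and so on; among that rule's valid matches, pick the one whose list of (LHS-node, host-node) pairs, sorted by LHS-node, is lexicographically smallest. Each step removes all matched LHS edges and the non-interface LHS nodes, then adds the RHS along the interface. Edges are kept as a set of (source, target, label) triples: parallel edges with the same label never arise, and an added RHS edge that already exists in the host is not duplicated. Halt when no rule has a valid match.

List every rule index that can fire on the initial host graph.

Answer: [R0,R2]

Derivation:
R0: 4 valid matches — {0↦2, 1↦1, 2↦6}, {0↦2, 1↦1, 2↦8}, {0↦7, 1↦1, 2↦6} (+1 more)
R1: no valid match — LHS pattern not found
R2: 2 valid matches — {0↦0, 1↦4, 2↦5, 3↦6}, {0↦0, 1↦4, 2↦5, 3↦8}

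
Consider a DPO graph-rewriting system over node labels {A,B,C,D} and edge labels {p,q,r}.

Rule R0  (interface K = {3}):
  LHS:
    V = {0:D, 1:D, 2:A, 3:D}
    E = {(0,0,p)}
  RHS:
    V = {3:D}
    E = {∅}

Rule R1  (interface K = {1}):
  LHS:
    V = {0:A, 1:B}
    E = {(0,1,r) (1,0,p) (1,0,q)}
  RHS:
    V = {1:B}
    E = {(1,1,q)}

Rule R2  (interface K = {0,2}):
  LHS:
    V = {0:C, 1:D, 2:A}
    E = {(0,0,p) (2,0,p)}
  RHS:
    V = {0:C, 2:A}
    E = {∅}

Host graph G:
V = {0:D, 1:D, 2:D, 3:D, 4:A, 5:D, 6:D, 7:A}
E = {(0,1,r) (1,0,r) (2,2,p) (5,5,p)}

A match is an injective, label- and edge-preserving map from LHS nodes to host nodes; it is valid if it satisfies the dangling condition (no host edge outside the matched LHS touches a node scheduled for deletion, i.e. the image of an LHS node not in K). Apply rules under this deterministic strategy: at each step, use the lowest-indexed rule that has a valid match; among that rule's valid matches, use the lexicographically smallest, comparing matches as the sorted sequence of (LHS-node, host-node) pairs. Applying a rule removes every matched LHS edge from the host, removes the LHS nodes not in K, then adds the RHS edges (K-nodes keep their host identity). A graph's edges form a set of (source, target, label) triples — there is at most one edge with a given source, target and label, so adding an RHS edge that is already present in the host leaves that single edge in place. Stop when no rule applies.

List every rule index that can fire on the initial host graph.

R0: 32 valid matches — {0↦2, 1↦3, 2↦4, 3↦0}, {0↦2, 1↦3, 2↦4, 3↦1}, {0↦2, 1↦3, 2↦4, 3↦5} (+29 more)
R1: no valid match — LHS pattern not found
R2: no valid match — LHS pattern not found

Answer: [R0]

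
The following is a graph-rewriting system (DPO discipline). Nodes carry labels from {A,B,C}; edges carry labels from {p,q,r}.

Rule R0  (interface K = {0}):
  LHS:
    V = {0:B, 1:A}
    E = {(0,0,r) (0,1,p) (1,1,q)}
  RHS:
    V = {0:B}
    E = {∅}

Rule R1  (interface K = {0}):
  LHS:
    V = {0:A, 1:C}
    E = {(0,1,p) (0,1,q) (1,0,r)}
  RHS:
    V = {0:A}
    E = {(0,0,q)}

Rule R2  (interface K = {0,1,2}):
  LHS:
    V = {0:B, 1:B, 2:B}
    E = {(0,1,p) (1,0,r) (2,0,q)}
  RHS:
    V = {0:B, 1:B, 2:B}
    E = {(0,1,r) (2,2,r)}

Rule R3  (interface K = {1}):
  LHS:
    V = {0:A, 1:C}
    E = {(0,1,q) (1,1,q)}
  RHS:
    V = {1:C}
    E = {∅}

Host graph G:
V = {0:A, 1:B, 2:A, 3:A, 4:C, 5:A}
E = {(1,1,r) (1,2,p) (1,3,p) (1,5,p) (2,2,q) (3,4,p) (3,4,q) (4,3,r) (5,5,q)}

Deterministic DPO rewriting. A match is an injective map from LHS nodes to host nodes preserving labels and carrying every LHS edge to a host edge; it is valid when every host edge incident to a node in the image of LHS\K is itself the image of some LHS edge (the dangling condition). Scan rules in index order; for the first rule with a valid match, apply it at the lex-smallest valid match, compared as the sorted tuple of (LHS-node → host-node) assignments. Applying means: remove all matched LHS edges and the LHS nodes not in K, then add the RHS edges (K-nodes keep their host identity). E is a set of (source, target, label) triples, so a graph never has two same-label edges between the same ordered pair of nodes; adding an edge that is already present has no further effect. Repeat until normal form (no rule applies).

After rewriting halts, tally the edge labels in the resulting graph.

initial: |V|=6 |E|=9  E = 1-r->1 1-p->2 1-p->3 1-p->5 2-q->2 3-p->4 3-q->4 4-r->3 5-q->5
step 1: apply R0 at {0↦1, 1↦2}  → |V|=5 |E|=6  E = 1-p->3 1-p->5 3-p->4 3-q->4 4-r->3 5-q->5
step 2: apply R1 at {0↦3, 1↦4}  → |V|=4 |E|=4  E = 1-p->3 1-p->5 3-q->3 5-q->5
halt: no rule applies after step 2
NF edges: [(1, 3, 'p'), (1, 5, 'p'), (3, 3, 'q'), (5, 5, 'q')]

Answer: p:2 q:2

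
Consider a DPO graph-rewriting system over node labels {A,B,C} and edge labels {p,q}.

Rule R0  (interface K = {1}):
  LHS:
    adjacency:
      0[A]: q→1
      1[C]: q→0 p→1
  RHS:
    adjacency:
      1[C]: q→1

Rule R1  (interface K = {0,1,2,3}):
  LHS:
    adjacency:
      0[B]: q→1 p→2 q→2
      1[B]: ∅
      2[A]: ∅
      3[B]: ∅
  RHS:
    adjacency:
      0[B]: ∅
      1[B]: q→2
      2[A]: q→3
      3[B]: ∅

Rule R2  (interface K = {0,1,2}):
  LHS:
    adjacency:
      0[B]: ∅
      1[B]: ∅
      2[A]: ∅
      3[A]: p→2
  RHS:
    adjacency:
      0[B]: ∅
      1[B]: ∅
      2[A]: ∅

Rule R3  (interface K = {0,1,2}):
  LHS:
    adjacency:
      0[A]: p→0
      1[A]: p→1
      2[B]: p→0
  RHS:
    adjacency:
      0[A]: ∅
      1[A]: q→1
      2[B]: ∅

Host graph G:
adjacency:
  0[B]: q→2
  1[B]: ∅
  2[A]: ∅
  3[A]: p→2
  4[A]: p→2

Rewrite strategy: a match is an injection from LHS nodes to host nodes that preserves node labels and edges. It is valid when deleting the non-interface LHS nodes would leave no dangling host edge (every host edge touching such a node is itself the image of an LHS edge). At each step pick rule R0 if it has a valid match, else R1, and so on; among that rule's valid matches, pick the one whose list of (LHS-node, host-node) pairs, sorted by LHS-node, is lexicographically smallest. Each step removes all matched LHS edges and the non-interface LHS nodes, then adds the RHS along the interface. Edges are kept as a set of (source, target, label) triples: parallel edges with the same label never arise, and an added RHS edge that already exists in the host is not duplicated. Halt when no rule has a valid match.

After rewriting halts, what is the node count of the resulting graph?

initial: |V|=5 |E|=3  E = 0-q->2 3-p->2 4-p->2
step 1: apply R2 at {0↦0, 1↦1, 2↦2, 3↦3}  → |V|=4 |E|=2  E = 0-q->2 4-p->2
step 2: apply R2 at {0↦0, 1↦1, 2↦2, 3↦4}  → |V|=3 |E|=1  E = 0-q->2
normal form: no rule applies after step 2
NF nodes: {0:B, 1:B, 2:A}

Answer: 3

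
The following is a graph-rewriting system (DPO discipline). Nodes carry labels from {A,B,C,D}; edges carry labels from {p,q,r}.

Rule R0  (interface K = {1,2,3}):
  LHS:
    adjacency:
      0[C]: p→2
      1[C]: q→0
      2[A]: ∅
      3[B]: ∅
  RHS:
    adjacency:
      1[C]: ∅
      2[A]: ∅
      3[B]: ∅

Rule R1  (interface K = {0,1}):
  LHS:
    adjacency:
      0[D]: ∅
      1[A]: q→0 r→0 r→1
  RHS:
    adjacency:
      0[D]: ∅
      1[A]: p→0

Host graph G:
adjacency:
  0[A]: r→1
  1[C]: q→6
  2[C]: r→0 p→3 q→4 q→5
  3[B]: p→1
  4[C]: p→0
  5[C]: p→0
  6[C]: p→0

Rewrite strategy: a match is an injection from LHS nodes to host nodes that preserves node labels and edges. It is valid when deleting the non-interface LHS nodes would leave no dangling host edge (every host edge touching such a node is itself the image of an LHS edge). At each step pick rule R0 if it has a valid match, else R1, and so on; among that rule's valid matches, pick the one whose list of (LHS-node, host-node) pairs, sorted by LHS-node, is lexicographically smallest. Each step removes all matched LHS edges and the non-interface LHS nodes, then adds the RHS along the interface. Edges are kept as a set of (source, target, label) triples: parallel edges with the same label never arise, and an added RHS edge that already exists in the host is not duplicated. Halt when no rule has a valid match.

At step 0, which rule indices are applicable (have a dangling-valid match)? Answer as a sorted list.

Answer: [R0]

Rewrite trace:
R0: 3 valid matches — {0↦4, 1↦2, 2↦0, 3↦3}, {0↦5, 1↦2, 2↦0, 3↦3}, {0↦6, 1↦1, 2↦0, 3↦3}
R1: no valid match — LHS pattern not found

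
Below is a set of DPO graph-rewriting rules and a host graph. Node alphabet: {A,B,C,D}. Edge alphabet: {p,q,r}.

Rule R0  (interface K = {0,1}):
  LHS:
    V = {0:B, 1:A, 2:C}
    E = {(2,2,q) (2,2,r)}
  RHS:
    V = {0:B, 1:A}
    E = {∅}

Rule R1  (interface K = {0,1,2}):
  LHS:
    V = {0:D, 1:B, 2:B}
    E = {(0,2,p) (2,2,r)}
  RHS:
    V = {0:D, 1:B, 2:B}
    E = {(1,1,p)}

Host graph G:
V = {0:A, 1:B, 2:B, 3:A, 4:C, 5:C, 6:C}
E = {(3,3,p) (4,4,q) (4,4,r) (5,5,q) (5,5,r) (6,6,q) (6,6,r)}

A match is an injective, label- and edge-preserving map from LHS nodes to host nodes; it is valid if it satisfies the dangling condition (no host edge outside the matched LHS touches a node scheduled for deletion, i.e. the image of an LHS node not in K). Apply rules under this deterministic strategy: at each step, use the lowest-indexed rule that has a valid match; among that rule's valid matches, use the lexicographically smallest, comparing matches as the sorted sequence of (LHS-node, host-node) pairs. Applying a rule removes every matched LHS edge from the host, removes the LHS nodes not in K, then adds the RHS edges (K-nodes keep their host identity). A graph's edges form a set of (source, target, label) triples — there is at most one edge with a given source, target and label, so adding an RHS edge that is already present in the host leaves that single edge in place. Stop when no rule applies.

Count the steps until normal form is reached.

[0] host  ⇒  7 nodes, 7 edges  {3-p->3 4-q->4 4-r->4 5-q->5 5-r->5 6-q->6 6-r->6}
[1] R0 @ {0↦1, 1↦0, 2↦4}  ⇒  6 nodes, 5 edges  {3-p->3 5-q->5 5-r->5 6-q->6 6-r->6}
[2] R0 @ {0↦1, 1↦0, 2↦5}  ⇒  5 nodes, 3 edges  {3-p->3 6-q->6 6-r->6}
[3] R0 @ {0↦1, 1↦0, 2↦6}  ⇒  4 nodes, 1 edges  {3-p->3}
normal form: no rule applies after step 3

Answer: 3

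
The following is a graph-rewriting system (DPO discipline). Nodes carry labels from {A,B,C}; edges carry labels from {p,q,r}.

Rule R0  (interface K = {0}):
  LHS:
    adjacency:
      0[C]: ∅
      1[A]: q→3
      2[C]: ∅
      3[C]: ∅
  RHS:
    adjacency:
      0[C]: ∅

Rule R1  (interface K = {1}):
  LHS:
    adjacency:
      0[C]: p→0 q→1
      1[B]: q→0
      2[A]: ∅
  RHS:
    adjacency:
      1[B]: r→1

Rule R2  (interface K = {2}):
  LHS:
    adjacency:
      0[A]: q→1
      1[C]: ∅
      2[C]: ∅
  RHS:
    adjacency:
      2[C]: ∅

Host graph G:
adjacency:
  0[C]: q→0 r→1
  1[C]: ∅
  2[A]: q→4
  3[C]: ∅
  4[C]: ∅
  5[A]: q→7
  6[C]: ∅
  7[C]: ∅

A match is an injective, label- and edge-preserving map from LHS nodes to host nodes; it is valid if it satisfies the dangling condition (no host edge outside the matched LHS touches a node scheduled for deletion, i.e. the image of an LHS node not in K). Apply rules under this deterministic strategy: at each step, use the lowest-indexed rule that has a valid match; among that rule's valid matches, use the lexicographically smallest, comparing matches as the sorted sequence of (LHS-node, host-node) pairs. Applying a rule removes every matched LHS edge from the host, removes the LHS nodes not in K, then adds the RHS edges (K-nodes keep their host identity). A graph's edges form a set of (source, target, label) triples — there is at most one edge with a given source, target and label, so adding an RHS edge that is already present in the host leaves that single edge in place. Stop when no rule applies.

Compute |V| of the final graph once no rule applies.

initial: |V|=8 |E|=4  E = 0-q->0 0-r->1 2-q->4 5-q->7
step 1: apply R0 at {0↦0, 1↦2, 2↦3, 3↦4}  → |V|=5 |E|=3  E = 0-q->0 0-r->1 5-q->7
step 2: apply R0 at {0↦0, 1↦5, 2↦6, 3↦7}  → |V|=2 |E|=2  E = 0-q->0 0-r->1
halt: no rule applies after step 2
NF nodes: {0:C, 1:C}

Answer: 2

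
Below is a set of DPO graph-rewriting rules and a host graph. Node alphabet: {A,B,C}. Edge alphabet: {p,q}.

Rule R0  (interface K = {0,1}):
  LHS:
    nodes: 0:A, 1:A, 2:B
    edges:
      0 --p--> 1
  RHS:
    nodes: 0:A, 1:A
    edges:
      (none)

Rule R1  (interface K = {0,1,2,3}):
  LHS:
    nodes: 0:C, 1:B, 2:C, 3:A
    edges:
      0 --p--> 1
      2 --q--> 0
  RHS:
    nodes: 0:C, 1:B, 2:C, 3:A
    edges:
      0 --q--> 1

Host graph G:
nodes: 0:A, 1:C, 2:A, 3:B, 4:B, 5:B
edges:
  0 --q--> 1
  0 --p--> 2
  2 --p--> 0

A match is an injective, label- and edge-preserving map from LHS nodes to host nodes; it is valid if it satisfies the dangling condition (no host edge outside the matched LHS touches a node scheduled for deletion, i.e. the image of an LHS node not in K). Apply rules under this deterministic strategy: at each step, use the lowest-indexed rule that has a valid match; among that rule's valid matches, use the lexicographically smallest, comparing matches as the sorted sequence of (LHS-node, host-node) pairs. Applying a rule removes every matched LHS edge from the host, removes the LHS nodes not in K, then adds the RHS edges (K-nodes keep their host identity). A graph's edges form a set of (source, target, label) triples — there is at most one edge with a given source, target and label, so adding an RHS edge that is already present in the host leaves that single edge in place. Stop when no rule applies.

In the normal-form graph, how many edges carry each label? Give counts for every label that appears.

initial: |V|=6 |E|=3  E = 0-q->1 0-p->2 2-p->0
step 1: apply R0 at {0↦0, 1↦2, 2↦3}  → |V|=5 |E|=2  E = 0-q->1 2-p->0
step 2: apply R0 at {0↦2, 1↦0, 2↦4}  → |V|=4 |E|=1  E = 0-q->1
final graph: no rule applies after step 2
NF edges: [(0, 1, 'q')]

Answer: q:1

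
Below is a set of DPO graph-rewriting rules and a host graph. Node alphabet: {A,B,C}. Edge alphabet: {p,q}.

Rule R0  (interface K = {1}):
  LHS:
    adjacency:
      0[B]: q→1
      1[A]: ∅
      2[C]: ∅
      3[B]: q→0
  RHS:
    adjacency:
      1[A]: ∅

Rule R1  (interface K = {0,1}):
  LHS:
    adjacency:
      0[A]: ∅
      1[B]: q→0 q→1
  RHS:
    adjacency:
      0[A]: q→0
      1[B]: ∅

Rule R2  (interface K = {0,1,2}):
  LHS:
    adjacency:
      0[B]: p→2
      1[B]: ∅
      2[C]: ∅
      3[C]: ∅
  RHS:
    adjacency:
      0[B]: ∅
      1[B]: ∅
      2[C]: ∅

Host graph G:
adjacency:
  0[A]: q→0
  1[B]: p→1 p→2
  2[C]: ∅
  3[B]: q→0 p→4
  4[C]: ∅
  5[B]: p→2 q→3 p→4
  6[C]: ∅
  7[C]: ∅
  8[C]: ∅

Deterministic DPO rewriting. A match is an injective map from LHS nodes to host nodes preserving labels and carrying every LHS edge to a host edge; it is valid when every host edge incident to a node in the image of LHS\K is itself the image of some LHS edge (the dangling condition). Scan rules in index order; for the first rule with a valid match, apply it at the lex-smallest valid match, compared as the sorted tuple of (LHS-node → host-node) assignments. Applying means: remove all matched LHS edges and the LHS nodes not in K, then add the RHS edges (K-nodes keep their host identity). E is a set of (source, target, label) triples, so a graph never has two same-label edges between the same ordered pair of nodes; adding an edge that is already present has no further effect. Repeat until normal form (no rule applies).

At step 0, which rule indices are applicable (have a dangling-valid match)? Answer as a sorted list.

Answer: [R2]

Steps:
R0: no valid match — 5 raw matches, all fail dangling condition
R1: no valid match — LHS pattern not found
R2: 24 valid matches — {0↦1, 1↦3, 2↦2, 3↦6}, {0↦1, 1↦3, 2↦2, 3↦7}, {0↦1, 1↦3, 2↦2, 3↦8} (+21 more)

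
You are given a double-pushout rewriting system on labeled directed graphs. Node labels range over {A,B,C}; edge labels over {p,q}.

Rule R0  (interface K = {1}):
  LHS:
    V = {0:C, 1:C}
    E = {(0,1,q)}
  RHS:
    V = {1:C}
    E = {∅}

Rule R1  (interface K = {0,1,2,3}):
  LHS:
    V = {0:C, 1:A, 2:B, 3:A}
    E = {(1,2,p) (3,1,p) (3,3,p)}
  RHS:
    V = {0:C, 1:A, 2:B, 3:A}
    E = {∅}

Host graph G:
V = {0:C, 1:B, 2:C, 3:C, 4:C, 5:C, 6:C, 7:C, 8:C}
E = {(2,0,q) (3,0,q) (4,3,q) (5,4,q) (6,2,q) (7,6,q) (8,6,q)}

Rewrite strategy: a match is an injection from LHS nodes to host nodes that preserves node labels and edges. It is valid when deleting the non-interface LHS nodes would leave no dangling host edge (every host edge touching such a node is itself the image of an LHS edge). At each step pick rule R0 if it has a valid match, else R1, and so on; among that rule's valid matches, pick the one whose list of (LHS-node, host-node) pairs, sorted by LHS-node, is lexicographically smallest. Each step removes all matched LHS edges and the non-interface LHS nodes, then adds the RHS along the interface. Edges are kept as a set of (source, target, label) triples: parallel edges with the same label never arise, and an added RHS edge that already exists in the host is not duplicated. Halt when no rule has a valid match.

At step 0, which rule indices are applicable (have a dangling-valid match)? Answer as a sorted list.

Answer: [R0]

Rewrite trace:
R0: 3 valid matches — {0↦5, 1↦4}, {0↦7, 1↦6}, {0↦8, 1↦6}
R1: no valid match — LHS pattern not found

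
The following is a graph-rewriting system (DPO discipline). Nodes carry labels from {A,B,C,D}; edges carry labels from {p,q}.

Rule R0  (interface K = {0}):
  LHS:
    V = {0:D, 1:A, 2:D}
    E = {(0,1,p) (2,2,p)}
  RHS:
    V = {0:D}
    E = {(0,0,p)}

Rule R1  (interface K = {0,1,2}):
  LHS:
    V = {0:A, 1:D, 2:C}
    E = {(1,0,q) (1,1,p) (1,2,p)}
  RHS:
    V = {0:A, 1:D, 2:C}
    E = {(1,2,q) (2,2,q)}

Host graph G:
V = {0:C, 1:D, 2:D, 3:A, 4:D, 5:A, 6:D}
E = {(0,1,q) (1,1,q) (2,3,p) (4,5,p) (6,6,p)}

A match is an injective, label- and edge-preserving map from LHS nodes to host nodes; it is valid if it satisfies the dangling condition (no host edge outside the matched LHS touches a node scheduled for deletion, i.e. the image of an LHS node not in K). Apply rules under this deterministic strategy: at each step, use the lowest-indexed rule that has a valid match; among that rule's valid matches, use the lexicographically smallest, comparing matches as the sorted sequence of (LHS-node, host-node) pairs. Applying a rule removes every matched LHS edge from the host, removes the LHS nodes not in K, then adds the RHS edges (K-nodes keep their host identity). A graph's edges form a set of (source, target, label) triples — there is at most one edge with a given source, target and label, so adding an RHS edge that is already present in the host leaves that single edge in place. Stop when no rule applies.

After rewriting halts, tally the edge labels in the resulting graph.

initial: |V|=7 |E|=5  E = 0-q->1 1-q->1 2-p->3 4-p->5 6-p->6
step 1: apply R0 at {0↦2, 1↦3, 2↦6}  → |V|=5 |E|=4  E = 0-q->1 1-q->1 2-p->2 4-p->5
step 2: apply R0 at {0↦4, 1↦5, 2↦2}  → |V|=3 |E|=3  E = 0-q->1 1-q->1 4-p->4
final graph: no rule applies after step 2
NF edges: [(0, 1, 'q'), (1, 1, 'q'), (4, 4, 'p')]

Answer: p:1 q:2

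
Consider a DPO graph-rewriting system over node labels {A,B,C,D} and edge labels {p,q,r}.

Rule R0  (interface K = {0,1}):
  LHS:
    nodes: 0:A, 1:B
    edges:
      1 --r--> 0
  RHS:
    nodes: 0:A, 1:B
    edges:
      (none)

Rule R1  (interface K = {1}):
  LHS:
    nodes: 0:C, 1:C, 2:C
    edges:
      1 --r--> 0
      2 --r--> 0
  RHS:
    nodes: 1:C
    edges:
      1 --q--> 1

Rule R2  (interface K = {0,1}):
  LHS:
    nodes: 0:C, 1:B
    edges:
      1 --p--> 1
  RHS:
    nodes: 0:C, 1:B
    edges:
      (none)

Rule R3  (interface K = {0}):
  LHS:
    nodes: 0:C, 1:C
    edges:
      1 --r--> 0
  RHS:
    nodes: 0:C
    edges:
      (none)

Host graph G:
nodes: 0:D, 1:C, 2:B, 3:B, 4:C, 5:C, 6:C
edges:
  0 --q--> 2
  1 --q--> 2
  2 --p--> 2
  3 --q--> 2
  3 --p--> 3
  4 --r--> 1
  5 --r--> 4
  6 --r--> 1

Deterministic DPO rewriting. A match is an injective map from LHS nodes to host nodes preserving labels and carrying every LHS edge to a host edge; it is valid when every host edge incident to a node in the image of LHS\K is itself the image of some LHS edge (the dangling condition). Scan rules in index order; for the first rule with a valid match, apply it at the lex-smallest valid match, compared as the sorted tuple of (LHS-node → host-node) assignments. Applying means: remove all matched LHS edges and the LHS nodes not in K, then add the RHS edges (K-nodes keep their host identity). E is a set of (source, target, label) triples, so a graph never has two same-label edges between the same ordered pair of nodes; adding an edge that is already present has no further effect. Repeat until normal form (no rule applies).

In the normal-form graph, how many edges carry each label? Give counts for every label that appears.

start.  V:7 E:8  edges: 0-q->2 1-q->2 2-p->2 3-q->2 3-p->3 4-r->1 5-r->4 6-r->1
1. fire R2 via {0↦1, 1↦2}  →  V:7 E:7  edges: 0-q->2 1-q->2 3-q->2 3-p->3 4-r->1 5-r->4 6-r->1
2. fire R2 via {0↦1, 1↦3}  →  V:7 E:6  edges: 0-q->2 1-q->2 3-q->2 4-r->1 5-r->4 6-r->1
3. fire R3 via {0↦1, 1↦6}  →  V:6 E:5  edges: 0-q->2 1-q->2 3-q->2 4-r->1 5-r->4
4. fire R3 via {0↦4, 1↦5}  →  V:5 E:4  edges: 0-q->2 1-q->2 3-q->2 4-r->1
5. fire R3 via {0↦1, 1↦4}  →  V:4 E:3  edges: 0-q->2 1-q->2 3-q->2
normal form: no rule applies after step 5
NF edges: [(0, 2, 'q'), (1, 2, 'q'), (3, 2, 'q')]

Answer: q:3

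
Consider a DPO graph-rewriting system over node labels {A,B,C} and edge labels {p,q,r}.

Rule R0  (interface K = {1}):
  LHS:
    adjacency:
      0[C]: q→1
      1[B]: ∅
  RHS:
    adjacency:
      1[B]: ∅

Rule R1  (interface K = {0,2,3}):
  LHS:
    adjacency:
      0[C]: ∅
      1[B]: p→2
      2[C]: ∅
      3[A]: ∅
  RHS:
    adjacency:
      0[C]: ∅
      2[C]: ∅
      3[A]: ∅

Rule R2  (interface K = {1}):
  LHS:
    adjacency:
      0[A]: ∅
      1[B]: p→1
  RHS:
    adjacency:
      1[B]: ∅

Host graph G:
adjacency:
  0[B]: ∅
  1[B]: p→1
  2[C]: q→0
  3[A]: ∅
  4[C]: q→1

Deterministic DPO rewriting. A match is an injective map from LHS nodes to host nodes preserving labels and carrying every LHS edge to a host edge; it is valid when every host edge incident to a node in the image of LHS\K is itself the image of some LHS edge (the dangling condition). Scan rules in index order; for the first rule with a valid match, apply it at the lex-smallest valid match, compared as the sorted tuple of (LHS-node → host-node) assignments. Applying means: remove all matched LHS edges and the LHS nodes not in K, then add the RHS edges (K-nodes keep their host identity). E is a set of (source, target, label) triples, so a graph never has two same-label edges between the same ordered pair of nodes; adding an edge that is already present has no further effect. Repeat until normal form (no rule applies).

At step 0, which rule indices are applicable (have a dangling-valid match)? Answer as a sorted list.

R0: 2 valid matches — {0↦2, 1↦0}, {0↦4, 1↦1}
R1: no valid match — LHS pattern not found
R2: 1 valid match — {0↦3, 1↦1}

Answer: [R0,R2]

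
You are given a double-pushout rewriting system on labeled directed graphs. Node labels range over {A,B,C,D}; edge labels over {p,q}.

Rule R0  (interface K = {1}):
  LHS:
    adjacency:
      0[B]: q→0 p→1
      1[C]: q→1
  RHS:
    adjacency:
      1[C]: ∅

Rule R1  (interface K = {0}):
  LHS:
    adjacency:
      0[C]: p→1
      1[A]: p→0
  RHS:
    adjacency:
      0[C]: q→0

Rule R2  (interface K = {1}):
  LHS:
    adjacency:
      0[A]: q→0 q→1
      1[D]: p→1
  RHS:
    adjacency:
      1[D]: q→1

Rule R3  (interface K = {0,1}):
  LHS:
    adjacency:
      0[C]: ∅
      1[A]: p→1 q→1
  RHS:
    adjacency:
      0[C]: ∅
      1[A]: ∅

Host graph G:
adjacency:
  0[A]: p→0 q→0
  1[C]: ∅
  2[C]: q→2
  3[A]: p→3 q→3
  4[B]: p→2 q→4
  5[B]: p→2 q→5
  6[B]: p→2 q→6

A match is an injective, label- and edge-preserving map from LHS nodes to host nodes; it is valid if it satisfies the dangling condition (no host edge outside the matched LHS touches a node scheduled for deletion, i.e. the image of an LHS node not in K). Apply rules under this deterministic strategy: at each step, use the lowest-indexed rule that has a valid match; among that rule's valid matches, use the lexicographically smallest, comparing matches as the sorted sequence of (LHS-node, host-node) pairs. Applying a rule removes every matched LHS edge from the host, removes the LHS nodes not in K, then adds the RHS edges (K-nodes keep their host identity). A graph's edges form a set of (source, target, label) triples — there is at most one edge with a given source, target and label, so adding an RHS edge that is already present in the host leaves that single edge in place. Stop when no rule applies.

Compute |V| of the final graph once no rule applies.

Answer: 6

Rewrite trace:
initial: |V|=7 |E|=11  E = 0-p->0 0-q->0 2-q->2 3-p->3 3-q->3 4-p->2 4-q->4 5-p->2 5-q->5 6-p->2 6-q->6
step 1: apply R0 at {0↦4, 1↦2}  → |V|=6 |E|=8  E = 0-p->0 0-q->0 3-p->3 3-q->3 5-p->2 5-q->5 6-p->2 6-q->6
step 2: apply R3 at {0↦1, 1↦0}  → |V|=6 |E|=6  E = 3-p->3 3-q->3 5-p->2 5-q->5 6-p->2 6-q->6
step 3: apply R3 at {0↦1, 1↦3}  → |V|=6 |E|=4  E = 5-p->2 5-q->5 6-p->2 6-q->6
final graph: no rule applies after step 3
NF nodes: {0:A, 1:C, 2:C, 3:A, 5:B, 6:B}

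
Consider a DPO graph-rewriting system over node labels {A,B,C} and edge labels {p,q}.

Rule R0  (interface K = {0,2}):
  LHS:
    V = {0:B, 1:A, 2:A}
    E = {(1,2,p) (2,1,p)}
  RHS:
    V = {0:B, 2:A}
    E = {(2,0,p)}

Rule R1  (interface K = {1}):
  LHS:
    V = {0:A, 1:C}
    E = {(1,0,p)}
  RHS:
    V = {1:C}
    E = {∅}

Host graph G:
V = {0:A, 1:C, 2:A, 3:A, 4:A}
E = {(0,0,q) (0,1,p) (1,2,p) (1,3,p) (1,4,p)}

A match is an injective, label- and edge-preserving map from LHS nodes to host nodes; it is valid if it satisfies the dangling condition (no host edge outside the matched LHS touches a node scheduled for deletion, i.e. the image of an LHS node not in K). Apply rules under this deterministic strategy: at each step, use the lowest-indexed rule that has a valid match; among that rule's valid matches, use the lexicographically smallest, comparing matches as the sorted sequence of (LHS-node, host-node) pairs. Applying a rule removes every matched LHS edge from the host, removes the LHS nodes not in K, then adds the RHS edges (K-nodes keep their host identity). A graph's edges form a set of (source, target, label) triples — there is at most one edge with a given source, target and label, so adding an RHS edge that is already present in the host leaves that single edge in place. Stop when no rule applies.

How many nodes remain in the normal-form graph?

Answer: 2

Steps:
[0] host  ⇒  5 nodes, 5 edges  {0-q->0 0-p->1 1-p->2 1-p->3 1-p->4}
[1] R1 @ {0↦2, 1↦1}  ⇒  4 nodes, 4 edges  {0-q->0 0-p->1 1-p->3 1-p->4}
[2] R1 @ {0↦3, 1↦1}  ⇒  3 nodes, 3 edges  {0-q->0 0-p->1 1-p->4}
[3] R1 @ {0↦4, 1↦1}  ⇒  2 nodes, 2 edges  {0-q->0 0-p->1}
halt: no rule applies after step 3
NF nodes: {0:A, 1:C}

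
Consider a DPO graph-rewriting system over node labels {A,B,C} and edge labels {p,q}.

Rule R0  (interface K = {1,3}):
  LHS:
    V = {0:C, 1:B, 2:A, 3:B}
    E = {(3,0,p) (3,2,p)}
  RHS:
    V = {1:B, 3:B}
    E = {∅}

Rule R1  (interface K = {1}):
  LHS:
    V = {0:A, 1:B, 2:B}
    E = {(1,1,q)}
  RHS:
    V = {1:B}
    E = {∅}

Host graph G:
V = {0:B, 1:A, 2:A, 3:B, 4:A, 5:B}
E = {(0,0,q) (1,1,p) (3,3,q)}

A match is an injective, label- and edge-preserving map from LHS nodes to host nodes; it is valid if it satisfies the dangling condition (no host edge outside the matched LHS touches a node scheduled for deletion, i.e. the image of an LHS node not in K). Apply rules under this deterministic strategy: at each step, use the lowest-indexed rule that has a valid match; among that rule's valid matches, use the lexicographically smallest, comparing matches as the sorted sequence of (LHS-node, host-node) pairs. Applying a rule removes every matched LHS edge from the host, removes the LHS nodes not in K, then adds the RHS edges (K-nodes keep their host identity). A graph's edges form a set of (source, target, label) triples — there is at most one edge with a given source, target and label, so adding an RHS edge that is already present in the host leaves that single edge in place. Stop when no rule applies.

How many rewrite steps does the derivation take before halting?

Answer: 2

Steps:
[0] host  ⇒  6 nodes, 3 edges  {0-q->0 1-p->1 3-q->3}
[1] R1 @ {0↦2, 1↦0, 2↦5}  ⇒  4 nodes, 2 edges  {1-p->1 3-q->3}
[2] R1 @ {0↦4, 1↦3, 2↦0}  ⇒  2 nodes, 1 edges  {1-p->1}
normal form: no rule applies after step 2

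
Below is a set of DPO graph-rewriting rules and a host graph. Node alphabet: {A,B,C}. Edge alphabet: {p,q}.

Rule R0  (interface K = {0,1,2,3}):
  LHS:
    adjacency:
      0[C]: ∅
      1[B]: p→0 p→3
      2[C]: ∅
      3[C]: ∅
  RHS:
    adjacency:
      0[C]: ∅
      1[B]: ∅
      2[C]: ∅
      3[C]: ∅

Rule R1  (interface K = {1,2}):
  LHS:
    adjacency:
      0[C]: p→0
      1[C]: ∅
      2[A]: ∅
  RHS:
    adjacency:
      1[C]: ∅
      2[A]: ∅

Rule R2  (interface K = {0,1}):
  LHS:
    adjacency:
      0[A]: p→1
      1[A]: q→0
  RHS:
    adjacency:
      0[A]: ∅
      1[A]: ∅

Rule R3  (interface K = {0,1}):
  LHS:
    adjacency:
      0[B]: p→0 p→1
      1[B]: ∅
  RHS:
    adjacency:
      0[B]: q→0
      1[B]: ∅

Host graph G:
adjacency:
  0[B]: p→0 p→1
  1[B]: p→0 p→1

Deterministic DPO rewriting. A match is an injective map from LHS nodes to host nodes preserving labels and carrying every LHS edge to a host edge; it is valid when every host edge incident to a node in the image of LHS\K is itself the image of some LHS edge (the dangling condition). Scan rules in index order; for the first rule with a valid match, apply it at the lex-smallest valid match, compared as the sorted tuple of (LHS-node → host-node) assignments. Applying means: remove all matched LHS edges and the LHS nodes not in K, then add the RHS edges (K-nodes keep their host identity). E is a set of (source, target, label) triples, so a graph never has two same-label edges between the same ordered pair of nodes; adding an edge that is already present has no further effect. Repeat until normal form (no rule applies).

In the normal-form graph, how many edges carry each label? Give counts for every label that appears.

initial: |V|=2 |E|=4  E = 0-p->0 0-p->1 1-p->0 1-p->1
step 1: apply R3 at {0↦0, 1↦1}  → |V|=2 |E|=3  E = 0-q->0 1-p->0 1-p->1
step 2: apply R3 at {0↦1, 1↦0}  → |V|=2 |E|=2  E = 0-q->0 1-q->1
halt: no rule applies after step 2
NF edges: [(0, 0, 'q'), (1, 1, 'q')]

Answer: q:2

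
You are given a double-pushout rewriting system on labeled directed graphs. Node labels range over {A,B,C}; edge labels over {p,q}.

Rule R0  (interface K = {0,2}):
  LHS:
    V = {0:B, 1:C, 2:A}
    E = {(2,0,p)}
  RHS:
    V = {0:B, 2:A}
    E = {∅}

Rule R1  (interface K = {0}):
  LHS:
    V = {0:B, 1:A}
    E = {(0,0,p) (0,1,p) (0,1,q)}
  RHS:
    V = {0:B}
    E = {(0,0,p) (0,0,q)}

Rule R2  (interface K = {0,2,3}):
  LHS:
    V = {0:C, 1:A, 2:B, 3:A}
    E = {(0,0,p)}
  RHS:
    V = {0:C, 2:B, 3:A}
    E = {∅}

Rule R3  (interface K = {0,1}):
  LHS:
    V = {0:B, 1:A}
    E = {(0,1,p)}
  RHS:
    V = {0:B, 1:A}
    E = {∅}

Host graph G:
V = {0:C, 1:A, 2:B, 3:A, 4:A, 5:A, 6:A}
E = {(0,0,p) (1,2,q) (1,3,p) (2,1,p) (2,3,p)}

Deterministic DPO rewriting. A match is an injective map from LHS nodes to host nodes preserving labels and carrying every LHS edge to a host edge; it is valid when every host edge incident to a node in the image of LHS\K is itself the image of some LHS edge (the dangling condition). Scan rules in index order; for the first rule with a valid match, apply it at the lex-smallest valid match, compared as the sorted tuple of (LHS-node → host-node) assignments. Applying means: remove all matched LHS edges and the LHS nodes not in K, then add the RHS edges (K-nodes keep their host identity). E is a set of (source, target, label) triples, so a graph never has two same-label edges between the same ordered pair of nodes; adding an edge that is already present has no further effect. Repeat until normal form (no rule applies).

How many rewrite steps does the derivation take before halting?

Answer: 3

Rewrite trace:
start.  V:7 E:5  edges: 0-p->0 1-q->2 1-p->3 2-p->1 2-p->3
1. fire R2 via {0↦0, 1↦4, 2↦2, 3↦1}  →  V:6 E:4  edges: 1-q->2 1-p->3 2-p->1 2-p->3
2. fire R3 via {0↦2, 1↦1}  →  V:6 E:3  edges: 1-q->2 1-p->3 2-p->3
3. fire R3 via {0↦2, 1↦3}  →  V:6 E:2  edges: 1-q->2 1-p->3
final graph: no rule applies after step 3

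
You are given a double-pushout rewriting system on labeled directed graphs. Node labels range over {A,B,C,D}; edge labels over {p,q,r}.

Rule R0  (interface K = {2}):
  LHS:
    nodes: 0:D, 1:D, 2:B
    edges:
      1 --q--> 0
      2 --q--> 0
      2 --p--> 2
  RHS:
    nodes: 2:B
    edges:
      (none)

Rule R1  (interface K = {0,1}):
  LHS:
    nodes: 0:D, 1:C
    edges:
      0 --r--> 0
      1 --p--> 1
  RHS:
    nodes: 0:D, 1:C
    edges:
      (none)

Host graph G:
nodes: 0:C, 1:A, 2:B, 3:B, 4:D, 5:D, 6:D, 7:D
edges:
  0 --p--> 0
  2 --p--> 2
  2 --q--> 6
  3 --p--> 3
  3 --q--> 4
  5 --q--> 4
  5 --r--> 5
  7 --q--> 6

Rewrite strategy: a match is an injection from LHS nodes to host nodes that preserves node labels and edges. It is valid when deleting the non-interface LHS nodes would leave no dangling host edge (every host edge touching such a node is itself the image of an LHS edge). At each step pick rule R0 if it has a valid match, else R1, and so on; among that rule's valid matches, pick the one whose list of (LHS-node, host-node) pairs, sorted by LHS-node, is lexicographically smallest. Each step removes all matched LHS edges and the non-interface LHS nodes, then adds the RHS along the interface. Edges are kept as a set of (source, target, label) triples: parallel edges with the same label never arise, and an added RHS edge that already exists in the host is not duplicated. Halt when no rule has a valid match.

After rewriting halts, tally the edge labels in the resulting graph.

initial: |V|=8 |E|=8  E = 0-p->0 2-p->2 2-q->6 3-p->3 3-q->4 5-q->4 5-r->5 7-q->6
step 1: apply R0 at {0↦6, 1↦7, 2↦2}  → |V|=6 |E|=5  E = 0-p->0 3-p->3 3-q->4 5-q->4 5-r->5
step 2: apply R1 at {0↦5, 1↦0}  → |V|=6 |E|=3  E = 3-p->3 3-q->4 5-q->4
step 3: apply R0 at {0↦4, 1↦5, 2↦3}  → |V|=4 |E|=0  E = ∅
normal form: no rule applies after step 3
NF edges: []

Answer: (no edges)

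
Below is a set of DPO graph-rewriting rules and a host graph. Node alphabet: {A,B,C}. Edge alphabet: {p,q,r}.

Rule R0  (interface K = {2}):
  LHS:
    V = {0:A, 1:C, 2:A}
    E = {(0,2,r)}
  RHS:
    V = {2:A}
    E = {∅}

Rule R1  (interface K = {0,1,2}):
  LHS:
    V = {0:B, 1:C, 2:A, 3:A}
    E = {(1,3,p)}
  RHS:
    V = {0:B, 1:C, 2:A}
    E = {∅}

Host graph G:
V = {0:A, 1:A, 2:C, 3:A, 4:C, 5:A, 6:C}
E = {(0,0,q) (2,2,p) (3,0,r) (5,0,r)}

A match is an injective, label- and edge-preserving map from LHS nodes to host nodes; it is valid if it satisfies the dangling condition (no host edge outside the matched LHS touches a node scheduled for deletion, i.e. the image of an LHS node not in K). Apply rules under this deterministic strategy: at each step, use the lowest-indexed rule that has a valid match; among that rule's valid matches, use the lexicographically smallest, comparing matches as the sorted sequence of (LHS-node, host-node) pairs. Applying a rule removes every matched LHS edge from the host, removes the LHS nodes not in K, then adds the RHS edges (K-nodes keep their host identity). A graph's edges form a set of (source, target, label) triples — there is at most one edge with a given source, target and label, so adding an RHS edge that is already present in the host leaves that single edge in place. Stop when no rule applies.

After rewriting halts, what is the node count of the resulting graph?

start.  V:7 E:4  edges: 0-q->0 2-p->2 3-r->0 5-r->0
1. fire R0 via {0↦3, 1↦4, 2↦0}  →  V:5 E:3  edges: 0-q->0 2-p->2 5-r->0
2. fire R0 via {0↦5, 1↦6, 2↦0}  →  V:3 E:2  edges: 0-q->0 2-p->2
normal form: no rule applies after step 2
NF nodes: {0:A, 1:A, 2:C}

Answer: 3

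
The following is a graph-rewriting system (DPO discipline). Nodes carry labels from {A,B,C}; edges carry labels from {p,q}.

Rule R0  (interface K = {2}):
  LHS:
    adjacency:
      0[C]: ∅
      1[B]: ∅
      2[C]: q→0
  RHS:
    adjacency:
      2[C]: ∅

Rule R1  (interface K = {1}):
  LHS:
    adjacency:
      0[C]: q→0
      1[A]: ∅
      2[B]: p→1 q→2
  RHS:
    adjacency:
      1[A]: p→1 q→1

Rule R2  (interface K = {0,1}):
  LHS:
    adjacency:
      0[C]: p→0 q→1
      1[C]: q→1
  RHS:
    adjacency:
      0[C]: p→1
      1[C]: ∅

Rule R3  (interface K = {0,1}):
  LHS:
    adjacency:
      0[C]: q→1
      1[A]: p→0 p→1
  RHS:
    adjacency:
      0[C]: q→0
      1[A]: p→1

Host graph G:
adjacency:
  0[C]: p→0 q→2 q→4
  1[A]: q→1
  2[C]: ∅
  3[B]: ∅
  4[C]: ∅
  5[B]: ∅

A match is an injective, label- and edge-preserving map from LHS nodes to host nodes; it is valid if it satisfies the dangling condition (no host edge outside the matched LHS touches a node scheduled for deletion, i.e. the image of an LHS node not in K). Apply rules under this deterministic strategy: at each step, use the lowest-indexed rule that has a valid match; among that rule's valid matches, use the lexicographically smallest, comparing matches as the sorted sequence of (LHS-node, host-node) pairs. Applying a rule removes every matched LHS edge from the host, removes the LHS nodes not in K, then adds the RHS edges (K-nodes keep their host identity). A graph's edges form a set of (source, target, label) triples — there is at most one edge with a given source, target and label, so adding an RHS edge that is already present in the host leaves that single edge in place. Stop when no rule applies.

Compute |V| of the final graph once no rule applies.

Answer: 2

Rewrite trace:
[0] host  ⇒  6 nodes, 4 edges  {0-p->0 0-q->2 0-q->4 1-q->1}
[1] R0 @ {0↦2, 1↦3, 2↦0}  ⇒  4 nodes, 3 edges  {0-p->0 0-q->4 1-q->1}
[2] R0 @ {0↦4, 1↦5, 2↦0}  ⇒  2 nodes, 2 edges  {0-p->0 1-q->1}
normal form: no rule applies after step 2
NF nodes: {0:C, 1:A}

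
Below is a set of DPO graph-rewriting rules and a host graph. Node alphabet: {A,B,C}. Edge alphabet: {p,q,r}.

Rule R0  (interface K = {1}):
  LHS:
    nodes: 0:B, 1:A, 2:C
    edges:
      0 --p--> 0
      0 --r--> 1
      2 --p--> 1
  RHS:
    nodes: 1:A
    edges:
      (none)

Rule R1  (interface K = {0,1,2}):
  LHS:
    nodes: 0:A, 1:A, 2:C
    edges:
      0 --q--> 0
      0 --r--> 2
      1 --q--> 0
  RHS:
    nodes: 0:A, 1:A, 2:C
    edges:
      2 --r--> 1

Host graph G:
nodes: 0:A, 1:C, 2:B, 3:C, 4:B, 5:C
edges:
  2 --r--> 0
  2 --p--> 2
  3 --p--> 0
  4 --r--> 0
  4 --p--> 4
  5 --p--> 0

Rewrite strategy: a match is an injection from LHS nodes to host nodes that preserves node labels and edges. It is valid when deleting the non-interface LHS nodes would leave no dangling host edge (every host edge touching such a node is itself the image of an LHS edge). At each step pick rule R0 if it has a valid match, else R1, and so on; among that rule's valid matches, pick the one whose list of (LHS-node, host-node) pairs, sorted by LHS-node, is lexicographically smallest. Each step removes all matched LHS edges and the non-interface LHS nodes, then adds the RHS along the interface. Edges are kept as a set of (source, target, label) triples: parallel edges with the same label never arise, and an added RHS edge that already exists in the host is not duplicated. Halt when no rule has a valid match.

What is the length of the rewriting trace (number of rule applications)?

Answer: 2

Rewrite trace:
start.  V:6 E:6  edges: 2-r->0 2-p->2 3-p->0 4-r->0 4-p->4 5-p->0
1. fire R0 via {0↦2, 1↦0, 2↦3}  →  V:4 E:3  edges: 4-r->0 4-p->4 5-p->0
2. fire R0 via {0↦4, 1↦0, 2↦5}  →  V:2 E:0  edges: ∅
halt: no rule applies after step 2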